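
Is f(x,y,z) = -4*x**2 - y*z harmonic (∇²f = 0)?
No, ∇²f = -8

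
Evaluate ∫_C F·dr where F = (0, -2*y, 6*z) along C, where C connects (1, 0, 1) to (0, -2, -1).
-4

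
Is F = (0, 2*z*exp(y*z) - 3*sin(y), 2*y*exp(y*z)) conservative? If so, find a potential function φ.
Yes, F is conservative. φ = 2*exp(y*z) + 3*cos(y)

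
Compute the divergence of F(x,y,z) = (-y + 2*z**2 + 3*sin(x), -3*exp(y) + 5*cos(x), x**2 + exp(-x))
-3*exp(y) + 3*cos(x)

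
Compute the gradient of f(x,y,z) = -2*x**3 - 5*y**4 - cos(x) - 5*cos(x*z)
(-6*x**2 + 5*z*sin(x*z) + sin(x), -20*y**3, 5*x*sin(x*z))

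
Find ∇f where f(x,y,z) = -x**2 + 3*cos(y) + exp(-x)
(-2*x - exp(-x), -3*sin(y), 0)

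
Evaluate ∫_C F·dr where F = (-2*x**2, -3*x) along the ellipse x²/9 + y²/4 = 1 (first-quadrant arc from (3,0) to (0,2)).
18 - 9*pi/2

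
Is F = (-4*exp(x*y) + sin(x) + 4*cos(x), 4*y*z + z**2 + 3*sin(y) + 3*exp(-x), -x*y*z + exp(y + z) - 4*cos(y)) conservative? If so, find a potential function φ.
No, ∇×F = (-x*z - 4*y - 2*z + exp(y + z) + 4*sin(y), y*z, 4*x*exp(x*y) - 3*exp(-x)) ≠ 0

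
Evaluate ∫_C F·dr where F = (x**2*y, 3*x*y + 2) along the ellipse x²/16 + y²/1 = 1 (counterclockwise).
-16*pi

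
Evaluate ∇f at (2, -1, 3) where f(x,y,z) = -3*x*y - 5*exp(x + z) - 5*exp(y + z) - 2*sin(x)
(-5*exp(5) - 2*cos(2) + 3, -5*exp(2) - 6, -5*(1 + exp(3))*exp(2))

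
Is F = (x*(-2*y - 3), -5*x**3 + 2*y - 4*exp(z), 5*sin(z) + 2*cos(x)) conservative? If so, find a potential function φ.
No, ∇×F = (4*exp(z), 2*sin(x), x*(2 - 15*x)) ≠ 0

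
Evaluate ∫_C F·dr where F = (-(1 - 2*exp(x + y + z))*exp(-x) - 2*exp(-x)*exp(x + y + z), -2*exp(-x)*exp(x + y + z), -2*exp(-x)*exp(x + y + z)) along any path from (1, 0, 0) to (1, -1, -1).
2 - 2*exp(-2)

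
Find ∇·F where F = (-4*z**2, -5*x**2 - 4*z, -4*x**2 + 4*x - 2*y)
0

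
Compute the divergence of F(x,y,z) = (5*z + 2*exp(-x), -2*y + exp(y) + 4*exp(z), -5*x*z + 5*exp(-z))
-5*x + exp(y) - 2 - 5*exp(-z) - 2*exp(-x)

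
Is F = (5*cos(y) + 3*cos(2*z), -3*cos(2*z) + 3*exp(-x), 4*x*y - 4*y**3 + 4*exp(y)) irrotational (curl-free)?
No, ∇×F = (4*x - 12*y**2 + 4*exp(y) - 6*sin(2*z), -4*y - 6*sin(2*z), 5*sin(y) - 3*exp(-x))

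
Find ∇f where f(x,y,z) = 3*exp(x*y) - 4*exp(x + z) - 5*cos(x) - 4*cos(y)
(3*y*exp(x*y) - 4*exp(x + z) + 5*sin(x), 3*x*exp(x*y) + 4*sin(y), -4*exp(x + z))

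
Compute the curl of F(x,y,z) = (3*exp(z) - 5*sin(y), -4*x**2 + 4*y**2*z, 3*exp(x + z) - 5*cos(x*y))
(5*x*sin(x*y) - 4*y**2, -5*y*sin(x*y) + 3*exp(z) - 3*exp(x + z), -8*x + 5*cos(y))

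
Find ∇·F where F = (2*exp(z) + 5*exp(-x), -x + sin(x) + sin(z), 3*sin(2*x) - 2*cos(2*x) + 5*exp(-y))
-5*exp(-x)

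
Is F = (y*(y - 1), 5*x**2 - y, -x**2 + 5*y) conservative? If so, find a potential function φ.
No, ∇×F = (5, 2*x, 10*x - 2*y + 1) ≠ 0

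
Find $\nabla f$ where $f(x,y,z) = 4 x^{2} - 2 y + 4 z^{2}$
(8*x, -2, 8*z)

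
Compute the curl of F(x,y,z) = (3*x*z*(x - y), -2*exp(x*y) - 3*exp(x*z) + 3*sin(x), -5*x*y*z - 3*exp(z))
(x*(-5*z + 3*exp(x*z)), 3*x*(x - y) + 5*y*z, 3*x*z - 2*y*exp(x*y) - 3*z*exp(x*z) + 3*cos(x))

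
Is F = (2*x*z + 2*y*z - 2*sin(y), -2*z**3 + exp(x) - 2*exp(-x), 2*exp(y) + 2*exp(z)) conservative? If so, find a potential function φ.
No, ∇×F = (6*z**2 + 2*exp(y), 2*x + 2*y, -2*z + exp(x) + 2*cos(y) + 2*exp(-x)) ≠ 0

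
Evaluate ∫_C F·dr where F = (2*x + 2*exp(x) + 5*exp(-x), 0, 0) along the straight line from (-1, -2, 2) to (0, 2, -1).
-4 - 2*exp(-1) + 5*E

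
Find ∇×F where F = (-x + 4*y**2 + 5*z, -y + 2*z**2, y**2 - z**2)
(2*y - 4*z, 5, -8*y)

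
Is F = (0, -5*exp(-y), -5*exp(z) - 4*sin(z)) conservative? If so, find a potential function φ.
Yes, F is conservative. φ = -5*exp(z) + 4*cos(z) + 5*exp(-y)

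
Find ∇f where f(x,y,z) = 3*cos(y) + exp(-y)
(0, -3*sin(y) - exp(-y), 0)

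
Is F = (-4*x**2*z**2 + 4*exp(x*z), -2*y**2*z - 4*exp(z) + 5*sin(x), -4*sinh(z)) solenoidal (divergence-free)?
No, ∇·F = -8*x*z**2 - 4*y*z + 4*z*exp(x*z) - 4*cosh(z)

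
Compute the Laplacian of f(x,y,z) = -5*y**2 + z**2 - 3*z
-8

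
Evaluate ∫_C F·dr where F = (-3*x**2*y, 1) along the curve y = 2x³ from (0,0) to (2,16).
-48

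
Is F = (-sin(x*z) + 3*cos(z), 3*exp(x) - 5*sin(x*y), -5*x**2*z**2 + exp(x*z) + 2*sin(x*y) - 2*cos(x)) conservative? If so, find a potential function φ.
No, ∇×F = (2*x*cos(x*y), 10*x*z**2 - x*cos(x*z) - 2*y*cos(x*y) - z*exp(x*z) - 2*sin(x) - 3*sin(z), -5*y*cos(x*y) + 3*exp(x)) ≠ 0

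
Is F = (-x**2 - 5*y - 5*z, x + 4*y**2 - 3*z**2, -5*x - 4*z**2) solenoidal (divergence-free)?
No, ∇·F = -2*x + 8*y - 8*z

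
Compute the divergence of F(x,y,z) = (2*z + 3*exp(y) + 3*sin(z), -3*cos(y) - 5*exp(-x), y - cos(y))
3*sin(y)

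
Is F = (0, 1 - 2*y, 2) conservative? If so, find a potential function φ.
Yes, F is conservative. φ = -y**2 + y + 2*z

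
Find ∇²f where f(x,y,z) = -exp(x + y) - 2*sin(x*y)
2*x**2*sin(x*y) + 2*y**2*sin(x*y) - 2*exp(x + y)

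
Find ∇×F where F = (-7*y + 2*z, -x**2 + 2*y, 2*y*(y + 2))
(4*y + 4, 2, 7 - 2*x)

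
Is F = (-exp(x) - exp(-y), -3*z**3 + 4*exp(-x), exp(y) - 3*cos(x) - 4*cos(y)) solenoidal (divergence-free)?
No, ∇·F = -exp(x)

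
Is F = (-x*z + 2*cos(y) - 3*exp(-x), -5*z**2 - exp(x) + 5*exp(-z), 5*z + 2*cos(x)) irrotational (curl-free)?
No, ∇×F = (10*z + 5*exp(-z), -x + 2*sin(x), -exp(x) + 2*sin(y))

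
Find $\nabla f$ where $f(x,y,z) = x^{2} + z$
(2*x, 0, 1)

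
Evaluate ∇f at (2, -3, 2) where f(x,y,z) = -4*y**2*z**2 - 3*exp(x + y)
(-3*exp(-1), 96 - 3*exp(-1), -144)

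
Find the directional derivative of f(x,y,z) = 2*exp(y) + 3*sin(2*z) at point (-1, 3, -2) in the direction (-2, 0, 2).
3*sqrt(2)*cos(4)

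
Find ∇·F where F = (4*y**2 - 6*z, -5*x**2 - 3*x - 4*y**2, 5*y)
-8*y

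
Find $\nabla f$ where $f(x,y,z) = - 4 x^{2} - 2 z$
(-8*x, 0, -2)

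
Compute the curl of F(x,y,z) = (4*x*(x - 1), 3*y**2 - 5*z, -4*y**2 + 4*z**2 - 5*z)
(5 - 8*y, 0, 0)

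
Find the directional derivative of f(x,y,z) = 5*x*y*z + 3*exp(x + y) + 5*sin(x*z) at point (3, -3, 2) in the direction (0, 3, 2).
3*sqrt(13)*(3 + 10*cos(6))/13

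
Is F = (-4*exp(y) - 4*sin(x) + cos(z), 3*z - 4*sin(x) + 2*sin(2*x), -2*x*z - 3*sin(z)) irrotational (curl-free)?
No, ∇×F = (-3, 2*z - sin(z), 4*exp(y) - 4*cos(x) + 4*cos(2*x))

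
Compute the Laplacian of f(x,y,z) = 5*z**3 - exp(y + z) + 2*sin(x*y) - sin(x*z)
-2*x**2*sin(x*y) + x**2*sin(x*z) - 2*y**2*sin(x*y) + z**2*sin(x*z) + 30*z - 2*exp(y + z)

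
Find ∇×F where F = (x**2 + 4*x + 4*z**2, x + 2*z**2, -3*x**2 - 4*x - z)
(-4*z, 6*x + 8*z + 4, 1)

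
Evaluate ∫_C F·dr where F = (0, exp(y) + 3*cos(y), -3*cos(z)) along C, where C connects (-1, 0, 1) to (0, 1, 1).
-1 + 3*sin(1) + E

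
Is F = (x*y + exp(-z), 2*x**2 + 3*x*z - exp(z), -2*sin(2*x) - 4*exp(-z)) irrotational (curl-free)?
No, ∇×F = (-3*x + exp(z), 4*cos(2*x) - exp(-z), 3*x + 3*z)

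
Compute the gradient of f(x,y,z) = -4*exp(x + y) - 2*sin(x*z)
(-2*z*cos(x*z) - 4*exp(x + y), -4*exp(x + y), -2*x*cos(x*z))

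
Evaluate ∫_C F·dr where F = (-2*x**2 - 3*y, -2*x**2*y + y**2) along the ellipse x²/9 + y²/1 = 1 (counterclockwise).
9*pi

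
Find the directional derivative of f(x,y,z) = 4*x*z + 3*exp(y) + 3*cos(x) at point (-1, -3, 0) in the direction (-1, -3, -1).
sqrt(11)*(-9 + (4 - 3*sin(1))*exp(3))*exp(-3)/11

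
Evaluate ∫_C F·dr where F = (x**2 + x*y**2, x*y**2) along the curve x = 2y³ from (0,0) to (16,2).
5312/3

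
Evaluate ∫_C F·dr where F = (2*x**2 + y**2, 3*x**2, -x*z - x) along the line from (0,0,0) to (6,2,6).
134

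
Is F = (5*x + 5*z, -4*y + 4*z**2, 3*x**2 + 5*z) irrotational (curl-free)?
No, ∇×F = (-8*z, 5 - 6*x, 0)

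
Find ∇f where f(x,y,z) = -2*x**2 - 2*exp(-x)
(-4*x + 2*exp(-x), 0, 0)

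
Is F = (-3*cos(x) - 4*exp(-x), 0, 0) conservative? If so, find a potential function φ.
Yes, F is conservative. φ = -3*sin(x) + 4*exp(-x)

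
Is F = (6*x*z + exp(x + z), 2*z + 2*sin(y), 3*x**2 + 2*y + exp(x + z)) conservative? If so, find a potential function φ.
Yes, F is conservative. φ = 3*x**2*z + 2*y*z + exp(x + z) - 2*cos(y)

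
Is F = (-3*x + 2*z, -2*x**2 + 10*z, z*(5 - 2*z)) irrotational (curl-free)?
No, ∇×F = (-10, 2, -4*x)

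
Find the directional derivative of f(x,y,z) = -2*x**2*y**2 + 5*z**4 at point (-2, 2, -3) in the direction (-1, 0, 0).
-32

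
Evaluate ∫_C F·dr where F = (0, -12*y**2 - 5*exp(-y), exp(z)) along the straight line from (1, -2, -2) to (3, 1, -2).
-5*exp(2) - 36 + 5*exp(-1)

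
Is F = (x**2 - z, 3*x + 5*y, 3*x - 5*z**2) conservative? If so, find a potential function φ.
No, ∇×F = (0, -4, 3) ≠ 0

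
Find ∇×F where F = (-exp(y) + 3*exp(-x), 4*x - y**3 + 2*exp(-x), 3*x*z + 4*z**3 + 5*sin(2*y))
(10*cos(2*y), -3*z, exp(y) + 4 - 2*exp(-x))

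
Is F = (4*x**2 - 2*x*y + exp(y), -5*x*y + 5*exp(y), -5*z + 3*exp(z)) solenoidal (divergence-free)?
No, ∇·F = 3*x - 2*y + 5*exp(y) + 3*exp(z) - 5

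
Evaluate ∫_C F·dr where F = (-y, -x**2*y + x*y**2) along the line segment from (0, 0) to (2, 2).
-2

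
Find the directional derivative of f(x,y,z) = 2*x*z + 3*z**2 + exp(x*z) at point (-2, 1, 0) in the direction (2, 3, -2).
12*sqrt(17)/17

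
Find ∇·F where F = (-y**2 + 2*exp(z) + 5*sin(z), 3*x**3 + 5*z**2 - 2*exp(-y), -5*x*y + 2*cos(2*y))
2*exp(-y)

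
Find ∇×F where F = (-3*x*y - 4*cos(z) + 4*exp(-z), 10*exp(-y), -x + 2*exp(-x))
(0, 4*sin(z) + 1 - 4*exp(-z) + 2*exp(-x), 3*x)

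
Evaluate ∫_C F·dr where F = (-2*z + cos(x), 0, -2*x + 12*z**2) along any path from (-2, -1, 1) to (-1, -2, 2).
-sin(1) + sin(2) + 28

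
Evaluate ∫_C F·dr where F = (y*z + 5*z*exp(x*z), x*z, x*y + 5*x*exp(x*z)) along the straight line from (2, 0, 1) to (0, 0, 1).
5 - 5*exp(2)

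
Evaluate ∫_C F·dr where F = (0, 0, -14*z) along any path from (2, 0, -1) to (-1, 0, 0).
7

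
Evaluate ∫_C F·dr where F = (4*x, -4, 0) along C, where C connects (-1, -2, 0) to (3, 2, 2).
0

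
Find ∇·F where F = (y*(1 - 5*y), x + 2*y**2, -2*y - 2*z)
4*y - 2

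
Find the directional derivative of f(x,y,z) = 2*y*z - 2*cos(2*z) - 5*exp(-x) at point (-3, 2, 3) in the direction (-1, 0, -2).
-sqrt(5)*(8*sin(6) + 8 + 5*exp(3))/5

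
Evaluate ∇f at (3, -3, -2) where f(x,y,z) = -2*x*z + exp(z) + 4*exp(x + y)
(8, 4, -6 + exp(-2))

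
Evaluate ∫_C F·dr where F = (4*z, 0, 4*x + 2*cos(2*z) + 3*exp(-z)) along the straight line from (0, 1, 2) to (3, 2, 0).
-3 + 3*exp(-2) - sin(4)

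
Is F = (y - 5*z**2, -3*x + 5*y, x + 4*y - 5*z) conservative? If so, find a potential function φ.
No, ∇×F = (4, -10*z - 1, -4) ≠ 0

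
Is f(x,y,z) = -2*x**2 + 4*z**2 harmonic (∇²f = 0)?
No, ∇²f = 4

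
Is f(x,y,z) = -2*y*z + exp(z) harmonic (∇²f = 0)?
No, ∇²f = exp(z)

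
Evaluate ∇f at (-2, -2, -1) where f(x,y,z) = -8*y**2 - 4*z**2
(0, 32, 8)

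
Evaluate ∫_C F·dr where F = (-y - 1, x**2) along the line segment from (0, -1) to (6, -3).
-18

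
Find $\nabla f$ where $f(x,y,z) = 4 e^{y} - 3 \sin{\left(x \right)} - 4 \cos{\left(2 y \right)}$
(-3*cos(x), 4*exp(y) + 8*sin(2*y), 0)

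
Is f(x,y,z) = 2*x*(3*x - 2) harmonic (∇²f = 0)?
No, ∇²f = 12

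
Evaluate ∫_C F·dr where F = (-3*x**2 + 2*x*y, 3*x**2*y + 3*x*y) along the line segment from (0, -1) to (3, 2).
117/4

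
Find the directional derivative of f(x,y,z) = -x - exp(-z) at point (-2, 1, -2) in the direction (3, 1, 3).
-3*sqrt(19)*(1 - exp(2))/19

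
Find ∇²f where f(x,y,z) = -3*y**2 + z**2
-4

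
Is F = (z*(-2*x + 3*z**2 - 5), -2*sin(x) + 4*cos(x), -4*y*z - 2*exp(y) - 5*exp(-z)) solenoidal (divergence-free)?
No, ∇·F = -4*y - 2*z + 5*exp(-z)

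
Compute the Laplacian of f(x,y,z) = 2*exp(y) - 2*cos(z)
2*exp(y) + 2*cos(z)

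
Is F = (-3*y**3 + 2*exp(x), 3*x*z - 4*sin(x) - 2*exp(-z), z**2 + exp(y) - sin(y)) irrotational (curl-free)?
No, ∇×F = (-3*x + exp(y) - cos(y) - 2*exp(-z), 0, 9*y**2 + 3*z - 4*cos(x))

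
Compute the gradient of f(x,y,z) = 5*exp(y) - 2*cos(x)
(2*sin(x), 5*exp(y), 0)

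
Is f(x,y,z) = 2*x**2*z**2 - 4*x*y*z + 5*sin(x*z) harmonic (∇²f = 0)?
No, ∇²f = (4 - 5*sin(x*z))*(x**2 + z**2)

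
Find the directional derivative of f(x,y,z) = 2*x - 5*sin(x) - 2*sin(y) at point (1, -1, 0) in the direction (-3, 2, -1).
sqrt(14)*(-6 + 11*cos(1))/14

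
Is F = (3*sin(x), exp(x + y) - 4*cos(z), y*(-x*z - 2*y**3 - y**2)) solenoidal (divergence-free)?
No, ∇·F = -x*y + exp(x + y) + 3*cos(x)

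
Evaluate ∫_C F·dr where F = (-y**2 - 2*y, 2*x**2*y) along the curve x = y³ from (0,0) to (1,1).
-37/20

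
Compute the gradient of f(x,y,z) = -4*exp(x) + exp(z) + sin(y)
(-4*exp(x), cos(y), exp(z))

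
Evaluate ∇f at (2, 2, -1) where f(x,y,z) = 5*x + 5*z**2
(5, 0, -10)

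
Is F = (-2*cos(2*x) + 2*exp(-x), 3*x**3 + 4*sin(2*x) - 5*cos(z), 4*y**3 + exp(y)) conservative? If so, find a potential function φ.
No, ∇×F = (12*y**2 + exp(y) - 5*sin(z), 0, 9*x**2 + 8*cos(2*x)) ≠ 0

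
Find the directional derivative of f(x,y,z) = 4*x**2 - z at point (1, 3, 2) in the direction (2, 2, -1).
17/3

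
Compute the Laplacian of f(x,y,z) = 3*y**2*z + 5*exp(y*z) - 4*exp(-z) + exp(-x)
5*y**2*exp(y*z) + 5*z**2*exp(y*z) + 6*z - 4*exp(-z) + exp(-x)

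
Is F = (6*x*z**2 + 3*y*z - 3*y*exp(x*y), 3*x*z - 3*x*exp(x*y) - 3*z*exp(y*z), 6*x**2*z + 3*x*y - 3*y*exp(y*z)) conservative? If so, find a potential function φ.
Yes, F is conservative. φ = 3*x**2*z**2 + 3*x*y*z - 3*exp(x*y) - 3*exp(y*z)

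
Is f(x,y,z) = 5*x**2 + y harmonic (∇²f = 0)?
No, ∇²f = 10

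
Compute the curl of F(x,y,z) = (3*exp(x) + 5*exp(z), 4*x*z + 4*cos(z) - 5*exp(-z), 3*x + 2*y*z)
(-4*x + 2*z + 4*sin(z) - 5*exp(-z), 5*exp(z) - 3, 4*z)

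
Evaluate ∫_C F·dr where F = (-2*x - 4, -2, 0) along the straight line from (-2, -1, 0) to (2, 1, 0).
-20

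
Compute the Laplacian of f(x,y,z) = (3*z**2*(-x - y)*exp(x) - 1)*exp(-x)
-6*x - 6*y - exp(-x)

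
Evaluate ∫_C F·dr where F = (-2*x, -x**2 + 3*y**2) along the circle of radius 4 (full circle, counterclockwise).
0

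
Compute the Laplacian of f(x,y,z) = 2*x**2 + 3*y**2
10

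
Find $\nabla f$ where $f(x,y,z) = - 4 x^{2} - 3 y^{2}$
(-8*x, -6*y, 0)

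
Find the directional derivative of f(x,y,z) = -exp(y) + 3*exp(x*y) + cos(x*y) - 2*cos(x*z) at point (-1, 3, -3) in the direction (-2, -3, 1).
sqrt(14)*(-9 + 7*exp(3)*sin(3) + 3*exp(6))*exp(-3)/14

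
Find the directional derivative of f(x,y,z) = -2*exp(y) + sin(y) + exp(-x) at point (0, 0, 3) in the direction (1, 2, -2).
-1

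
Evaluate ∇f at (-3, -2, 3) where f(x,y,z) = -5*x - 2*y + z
(-5, -2, 1)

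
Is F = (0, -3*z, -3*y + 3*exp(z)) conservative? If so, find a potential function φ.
Yes, F is conservative. φ = -3*y*z + 3*exp(z)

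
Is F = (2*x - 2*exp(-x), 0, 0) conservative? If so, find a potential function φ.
Yes, F is conservative. φ = x**2 + 2*exp(-x)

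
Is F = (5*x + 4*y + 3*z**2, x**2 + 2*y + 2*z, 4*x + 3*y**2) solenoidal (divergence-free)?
No, ∇·F = 7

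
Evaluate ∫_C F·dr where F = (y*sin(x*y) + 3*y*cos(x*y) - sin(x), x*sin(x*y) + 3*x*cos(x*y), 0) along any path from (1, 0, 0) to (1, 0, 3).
0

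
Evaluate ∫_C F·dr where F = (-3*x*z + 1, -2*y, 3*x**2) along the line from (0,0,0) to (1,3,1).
-8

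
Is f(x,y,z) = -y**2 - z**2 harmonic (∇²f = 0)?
No, ∇²f = -4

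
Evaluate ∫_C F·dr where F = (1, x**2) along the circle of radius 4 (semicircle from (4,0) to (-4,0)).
-8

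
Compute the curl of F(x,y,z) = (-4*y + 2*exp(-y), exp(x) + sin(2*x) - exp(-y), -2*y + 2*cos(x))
(-2, 2*sin(x), exp(x) + 2*cos(2*x) + 4 + 2*exp(-y))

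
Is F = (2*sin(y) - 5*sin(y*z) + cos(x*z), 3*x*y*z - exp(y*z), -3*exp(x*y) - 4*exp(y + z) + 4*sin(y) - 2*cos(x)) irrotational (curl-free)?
No, ∇×F = (-3*x*y - 3*x*exp(x*y) + y*exp(y*z) - 4*exp(y + z) + 4*cos(y), -x*sin(x*z) + 3*y*exp(x*y) - 5*y*cos(y*z) - 2*sin(x), 3*y*z + 5*z*cos(y*z) - 2*cos(y))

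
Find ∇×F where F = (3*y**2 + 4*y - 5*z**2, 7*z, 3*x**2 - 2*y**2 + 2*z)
(-4*y - 7, -6*x - 10*z, -6*y - 4)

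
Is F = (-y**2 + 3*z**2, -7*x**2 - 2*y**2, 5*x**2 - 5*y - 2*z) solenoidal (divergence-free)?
No, ∇·F = -4*y - 2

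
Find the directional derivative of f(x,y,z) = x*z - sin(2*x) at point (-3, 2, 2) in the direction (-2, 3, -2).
2*sqrt(17)*(1 + 2*cos(6))/17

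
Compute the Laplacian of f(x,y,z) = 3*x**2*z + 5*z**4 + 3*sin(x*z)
-3*x**2*sin(x*z) + 60*z**2 - 3*z*(z*sin(x*z) - 2)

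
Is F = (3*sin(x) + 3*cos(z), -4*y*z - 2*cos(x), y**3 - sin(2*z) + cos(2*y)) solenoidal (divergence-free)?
No, ∇·F = -4*z + 3*cos(x) - 2*cos(2*z)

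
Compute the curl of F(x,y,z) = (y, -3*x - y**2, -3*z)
(0, 0, -4)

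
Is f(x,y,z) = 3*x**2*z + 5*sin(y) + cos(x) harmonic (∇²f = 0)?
No, ∇²f = 6*z - 5*sin(y) - cos(x)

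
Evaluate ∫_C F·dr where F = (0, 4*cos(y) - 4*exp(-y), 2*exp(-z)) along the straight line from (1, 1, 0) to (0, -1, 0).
-8*sin(1) + 8*sinh(1)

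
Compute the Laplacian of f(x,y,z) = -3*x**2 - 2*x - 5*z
-6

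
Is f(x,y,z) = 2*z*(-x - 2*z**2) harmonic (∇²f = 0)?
No, ∇²f = -24*z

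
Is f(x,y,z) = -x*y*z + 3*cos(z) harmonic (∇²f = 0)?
No, ∇²f = -3*cos(z)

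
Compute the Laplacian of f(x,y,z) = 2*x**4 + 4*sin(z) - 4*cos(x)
24*x**2 - 4*sin(z) + 4*cos(x)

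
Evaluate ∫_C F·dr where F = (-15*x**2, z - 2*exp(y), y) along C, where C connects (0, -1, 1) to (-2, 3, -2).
-2*exp(3) + 2*exp(-1) + 35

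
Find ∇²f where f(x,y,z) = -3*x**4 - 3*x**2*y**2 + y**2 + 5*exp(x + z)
-42*x**2 - 6*y**2 + 10*exp(x + z) + 2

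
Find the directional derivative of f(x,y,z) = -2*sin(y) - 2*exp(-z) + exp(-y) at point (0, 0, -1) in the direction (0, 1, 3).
3*sqrt(10)*(-1 + 2*E)/10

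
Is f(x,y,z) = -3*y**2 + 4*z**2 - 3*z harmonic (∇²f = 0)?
No, ∇²f = 2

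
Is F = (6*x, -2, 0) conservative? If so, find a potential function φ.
Yes, F is conservative. φ = 3*x**2 - 2*y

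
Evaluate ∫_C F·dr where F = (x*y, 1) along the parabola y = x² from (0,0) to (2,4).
8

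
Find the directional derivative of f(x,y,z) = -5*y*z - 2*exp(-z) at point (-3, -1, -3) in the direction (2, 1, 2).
25/3 + 4*exp(3)/3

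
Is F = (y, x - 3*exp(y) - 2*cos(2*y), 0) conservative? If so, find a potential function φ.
Yes, F is conservative. φ = x*y - 3*exp(y) - sin(2*y)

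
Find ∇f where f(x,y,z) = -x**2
(-2*x, 0, 0)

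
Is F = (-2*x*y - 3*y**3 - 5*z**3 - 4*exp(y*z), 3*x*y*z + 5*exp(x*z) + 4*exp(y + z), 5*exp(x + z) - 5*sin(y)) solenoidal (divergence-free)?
No, ∇·F = 3*x*z - 2*y + 5*exp(x + z) + 4*exp(y + z)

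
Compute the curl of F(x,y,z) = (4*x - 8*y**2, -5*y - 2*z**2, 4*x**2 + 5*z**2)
(4*z, -8*x, 16*y)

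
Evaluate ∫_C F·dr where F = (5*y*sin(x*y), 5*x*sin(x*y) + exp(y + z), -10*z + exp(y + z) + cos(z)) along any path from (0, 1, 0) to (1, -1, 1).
-E - 5*cos(1) + sin(1) + 1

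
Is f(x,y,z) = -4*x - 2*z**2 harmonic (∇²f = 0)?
No, ∇²f = -4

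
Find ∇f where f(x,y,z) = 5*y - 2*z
(0, 5, -2)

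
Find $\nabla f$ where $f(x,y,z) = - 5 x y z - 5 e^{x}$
(-5*y*z - 5*exp(x), -5*x*z, -5*x*y)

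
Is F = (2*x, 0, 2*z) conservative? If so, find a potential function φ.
Yes, F is conservative. φ = x**2 + z**2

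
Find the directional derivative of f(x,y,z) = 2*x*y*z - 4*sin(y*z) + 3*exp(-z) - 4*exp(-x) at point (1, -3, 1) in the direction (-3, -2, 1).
sqrt(14)*(20*E*cos(3) - 15 + 8*E)*exp(-1)/14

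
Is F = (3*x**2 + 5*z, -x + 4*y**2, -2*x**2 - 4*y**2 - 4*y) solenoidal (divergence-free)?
No, ∇·F = 6*x + 8*y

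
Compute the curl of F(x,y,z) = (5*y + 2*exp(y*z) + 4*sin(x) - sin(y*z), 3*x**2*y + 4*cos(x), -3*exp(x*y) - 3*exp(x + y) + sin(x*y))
(-3*x*exp(x*y) + x*cos(x*y) - 3*exp(x + y), 3*y*exp(x*y) + 2*y*exp(y*z) - y*cos(x*y) - y*cos(y*z) + 3*exp(x + y), 6*x*y - 2*z*exp(y*z) + z*cos(y*z) - 4*sin(x) - 5)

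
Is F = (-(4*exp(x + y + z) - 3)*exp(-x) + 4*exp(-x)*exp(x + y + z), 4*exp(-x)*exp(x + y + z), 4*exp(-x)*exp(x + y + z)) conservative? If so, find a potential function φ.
Yes, F is conservative. φ = (4*exp(x + y + z) - 3)*exp(-x)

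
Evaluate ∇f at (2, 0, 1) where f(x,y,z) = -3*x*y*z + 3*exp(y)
(0, -3, 0)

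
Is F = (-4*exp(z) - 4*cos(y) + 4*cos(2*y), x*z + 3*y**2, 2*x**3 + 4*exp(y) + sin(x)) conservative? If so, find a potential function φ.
No, ∇×F = (-x + 4*exp(y), -6*x**2 - 4*exp(z) - cos(x), z - 4*sin(y) + 8*sin(2*y)) ≠ 0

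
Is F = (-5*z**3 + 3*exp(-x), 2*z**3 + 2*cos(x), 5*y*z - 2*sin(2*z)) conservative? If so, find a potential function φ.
No, ∇×F = (z*(5 - 6*z), -15*z**2, -2*sin(x)) ≠ 0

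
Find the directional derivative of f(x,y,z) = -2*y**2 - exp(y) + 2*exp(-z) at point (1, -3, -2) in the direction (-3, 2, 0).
2*sqrt(13)*(-1 + 12*exp(3))*exp(-3)/13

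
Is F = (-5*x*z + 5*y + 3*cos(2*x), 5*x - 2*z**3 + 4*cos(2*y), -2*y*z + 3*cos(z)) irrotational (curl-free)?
No, ∇×F = (2*z*(3*z - 1), -5*x, 0)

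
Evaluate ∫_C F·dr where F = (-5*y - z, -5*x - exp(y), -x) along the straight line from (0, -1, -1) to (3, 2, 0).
-30 - exp(2) + exp(-1)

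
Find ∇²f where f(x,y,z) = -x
0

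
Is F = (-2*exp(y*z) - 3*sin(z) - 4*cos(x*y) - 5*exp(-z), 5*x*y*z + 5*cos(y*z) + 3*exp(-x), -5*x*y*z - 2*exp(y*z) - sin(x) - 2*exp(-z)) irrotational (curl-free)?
No, ∇×F = (-5*x*y - 5*x*z + 5*y*sin(y*z) - 2*z*exp(y*z), 5*y*z - 2*y*exp(y*z) + cos(x) - 3*cos(z) + 5*exp(-z), -4*x*sin(x*y) + 5*y*z + 2*z*exp(y*z) - 3*exp(-x))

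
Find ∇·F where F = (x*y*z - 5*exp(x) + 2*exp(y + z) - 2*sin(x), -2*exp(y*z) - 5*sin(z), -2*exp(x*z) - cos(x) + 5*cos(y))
-2*x*exp(x*z) + y*z - 2*z*exp(y*z) - 5*exp(x) - 2*cos(x)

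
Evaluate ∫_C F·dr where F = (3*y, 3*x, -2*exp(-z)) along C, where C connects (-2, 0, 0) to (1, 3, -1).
2*E + 7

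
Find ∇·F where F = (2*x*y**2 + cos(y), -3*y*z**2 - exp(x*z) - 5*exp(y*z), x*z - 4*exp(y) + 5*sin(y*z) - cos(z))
x + 2*y**2 + 5*y*cos(y*z) - 3*z**2 - 5*z*exp(y*z) + sin(z)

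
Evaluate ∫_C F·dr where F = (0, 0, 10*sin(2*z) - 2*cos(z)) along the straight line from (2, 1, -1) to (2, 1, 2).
5*cos(2) - 2*sin(2) - 2*sin(1) - 5*cos(4)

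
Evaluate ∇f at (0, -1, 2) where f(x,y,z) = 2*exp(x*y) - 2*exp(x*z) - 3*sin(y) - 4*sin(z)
(-6, -3*cos(1), -4*cos(2))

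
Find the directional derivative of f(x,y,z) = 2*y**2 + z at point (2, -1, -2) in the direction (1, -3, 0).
6*sqrt(10)/5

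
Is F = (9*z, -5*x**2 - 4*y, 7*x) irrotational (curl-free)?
No, ∇×F = (0, 2, -10*x)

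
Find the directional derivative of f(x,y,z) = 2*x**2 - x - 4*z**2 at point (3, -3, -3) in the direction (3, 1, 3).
105*sqrt(19)/19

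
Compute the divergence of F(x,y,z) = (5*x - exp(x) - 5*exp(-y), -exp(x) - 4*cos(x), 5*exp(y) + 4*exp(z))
-exp(x) + 4*exp(z) + 5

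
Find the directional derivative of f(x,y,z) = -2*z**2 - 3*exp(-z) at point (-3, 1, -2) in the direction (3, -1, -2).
sqrt(14)*(-3*exp(2) - 8)/7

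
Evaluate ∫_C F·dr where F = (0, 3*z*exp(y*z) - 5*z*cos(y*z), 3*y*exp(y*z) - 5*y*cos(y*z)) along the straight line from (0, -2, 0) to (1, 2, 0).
0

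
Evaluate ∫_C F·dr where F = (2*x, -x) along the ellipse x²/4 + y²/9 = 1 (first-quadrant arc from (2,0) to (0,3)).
-3*pi/2 - 4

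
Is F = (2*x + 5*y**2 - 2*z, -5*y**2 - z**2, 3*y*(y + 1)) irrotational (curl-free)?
No, ∇×F = (6*y + 2*z + 3, -2, -10*y)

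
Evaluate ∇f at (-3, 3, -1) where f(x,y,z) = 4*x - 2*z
(4, 0, -2)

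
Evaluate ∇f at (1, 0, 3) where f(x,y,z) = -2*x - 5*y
(-2, -5, 0)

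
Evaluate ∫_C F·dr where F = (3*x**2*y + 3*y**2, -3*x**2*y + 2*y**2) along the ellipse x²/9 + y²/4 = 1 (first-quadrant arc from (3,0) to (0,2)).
-137/3 - 81*pi/8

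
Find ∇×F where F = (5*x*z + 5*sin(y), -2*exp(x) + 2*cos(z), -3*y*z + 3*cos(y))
(-3*z - 3*sin(y) + 2*sin(z), 5*x, -2*exp(x) - 5*cos(y))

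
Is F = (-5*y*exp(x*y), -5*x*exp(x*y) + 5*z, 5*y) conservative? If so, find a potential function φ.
Yes, F is conservative. φ = 5*y*z - 5*exp(x*y)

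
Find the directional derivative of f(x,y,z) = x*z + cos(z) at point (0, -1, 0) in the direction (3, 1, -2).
0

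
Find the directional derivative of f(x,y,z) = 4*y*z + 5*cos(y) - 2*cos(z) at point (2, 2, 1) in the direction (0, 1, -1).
sqrt(2)*(-5*sin(2)/2 - 2 - sin(1))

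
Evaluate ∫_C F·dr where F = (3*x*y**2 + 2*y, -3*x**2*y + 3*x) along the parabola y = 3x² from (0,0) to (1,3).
7/2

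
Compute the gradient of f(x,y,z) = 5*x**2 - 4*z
(10*x, 0, -4)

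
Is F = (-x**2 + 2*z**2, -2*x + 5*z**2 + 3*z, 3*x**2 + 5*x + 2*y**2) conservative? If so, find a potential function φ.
No, ∇×F = (4*y - 10*z - 3, -6*x + 4*z - 5, -2) ≠ 0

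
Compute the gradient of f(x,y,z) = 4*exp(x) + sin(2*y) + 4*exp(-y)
(4*exp(x), 2*cos(2*y) - 4*exp(-y), 0)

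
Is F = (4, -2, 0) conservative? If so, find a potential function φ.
Yes, F is conservative. φ = 4*x - 2*y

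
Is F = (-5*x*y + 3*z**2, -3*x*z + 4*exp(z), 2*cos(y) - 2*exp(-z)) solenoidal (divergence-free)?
No, ∇·F = -5*y + 2*exp(-z)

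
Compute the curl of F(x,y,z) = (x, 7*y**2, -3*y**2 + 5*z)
(-6*y, 0, 0)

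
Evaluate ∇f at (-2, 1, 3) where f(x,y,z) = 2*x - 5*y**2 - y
(2, -11, 0)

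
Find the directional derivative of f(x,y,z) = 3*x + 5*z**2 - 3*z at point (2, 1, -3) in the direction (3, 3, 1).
-24*sqrt(19)/19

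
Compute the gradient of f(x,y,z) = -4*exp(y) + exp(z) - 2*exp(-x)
(2*exp(-x), -4*exp(y), exp(z))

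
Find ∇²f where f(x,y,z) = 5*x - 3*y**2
-6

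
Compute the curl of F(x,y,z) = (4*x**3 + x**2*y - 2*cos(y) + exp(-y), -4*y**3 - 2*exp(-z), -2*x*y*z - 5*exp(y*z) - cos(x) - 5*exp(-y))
(-2*x*z - 5*z*exp(y*z) - 2*exp(-z) + 5*exp(-y), 2*y*z - sin(x), -x**2 - 2*sin(y) + exp(-y))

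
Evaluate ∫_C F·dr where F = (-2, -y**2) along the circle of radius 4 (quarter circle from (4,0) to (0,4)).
-40/3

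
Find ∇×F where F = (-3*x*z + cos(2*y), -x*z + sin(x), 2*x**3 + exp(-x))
(x, -6*x**2 - 3*x + exp(-x), -z + 2*sin(2*y) + cos(x))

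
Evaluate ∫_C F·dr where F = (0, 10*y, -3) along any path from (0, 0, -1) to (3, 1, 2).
-4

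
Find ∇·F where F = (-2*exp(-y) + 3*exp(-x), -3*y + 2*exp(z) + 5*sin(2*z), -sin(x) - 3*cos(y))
-3 - 3*exp(-x)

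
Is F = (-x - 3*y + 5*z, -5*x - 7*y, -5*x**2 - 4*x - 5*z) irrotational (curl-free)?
No, ∇×F = (0, 10*x + 9, -2)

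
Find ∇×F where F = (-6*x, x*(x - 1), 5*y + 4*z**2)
(5, 0, 2*x - 1)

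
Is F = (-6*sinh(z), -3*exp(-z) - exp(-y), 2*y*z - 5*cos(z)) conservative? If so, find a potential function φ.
No, ∇×F = (2*z - 3*exp(-z), -6*cosh(z), 0) ≠ 0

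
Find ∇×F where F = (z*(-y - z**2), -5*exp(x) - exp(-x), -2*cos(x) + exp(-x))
(0, -y - 3*z**2 - 2*sin(x) + exp(-x), z - 5*exp(x) + exp(-x))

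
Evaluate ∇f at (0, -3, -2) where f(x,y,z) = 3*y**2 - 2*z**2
(0, -18, 8)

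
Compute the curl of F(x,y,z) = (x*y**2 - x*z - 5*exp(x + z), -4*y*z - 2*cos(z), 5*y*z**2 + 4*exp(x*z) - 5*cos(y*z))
(4*y + 5*z**2 + 5*z*sin(y*z) - 2*sin(z), -x - 4*z*exp(x*z) - 5*exp(x + z), -2*x*y)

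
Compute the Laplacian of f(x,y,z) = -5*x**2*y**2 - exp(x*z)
-x**2*exp(x*z) - 10*x**2 - 10*y**2 - z**2*exp(x*z)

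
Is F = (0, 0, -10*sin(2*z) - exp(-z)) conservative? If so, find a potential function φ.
Yes, F is conservative. φ = 5*cos(2*z) + exp(-z)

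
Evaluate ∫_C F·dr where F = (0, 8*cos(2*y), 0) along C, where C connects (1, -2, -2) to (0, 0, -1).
4*sin(4)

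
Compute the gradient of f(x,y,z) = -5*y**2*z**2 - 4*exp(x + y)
(-4*exp(x + y), -10*y*z**2 - 4*exp(x + y), -10*y**2*z)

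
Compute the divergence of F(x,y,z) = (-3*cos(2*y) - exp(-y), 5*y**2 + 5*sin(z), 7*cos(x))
10*y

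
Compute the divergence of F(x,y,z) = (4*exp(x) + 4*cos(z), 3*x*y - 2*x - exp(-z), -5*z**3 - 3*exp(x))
3*x - 15*z**2 + 4*exp(x)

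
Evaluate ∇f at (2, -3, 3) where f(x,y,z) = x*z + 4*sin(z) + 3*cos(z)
(3, 0, 4*cos(3) - 3*sin(3) + 2)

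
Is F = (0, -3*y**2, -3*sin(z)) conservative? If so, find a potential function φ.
Yes, F is conservative. φ = -y**3 + 3*cos(z)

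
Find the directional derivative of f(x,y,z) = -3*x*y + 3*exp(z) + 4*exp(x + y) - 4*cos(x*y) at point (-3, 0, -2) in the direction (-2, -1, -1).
sqrt(6)*(-3*exp(3) - 4 - E)*exp(-3)/2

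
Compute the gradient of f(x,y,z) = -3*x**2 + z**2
(-6*x, 0, 2*z)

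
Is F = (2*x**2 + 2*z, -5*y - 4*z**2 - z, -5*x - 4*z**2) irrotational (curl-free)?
No, ∇×F = (8*z + 1, 7, 0)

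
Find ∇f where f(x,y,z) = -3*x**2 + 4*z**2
(-6*x, 0, 8*z)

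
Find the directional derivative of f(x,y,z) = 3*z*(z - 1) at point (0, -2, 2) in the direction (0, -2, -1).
-9*sqrt(5)/5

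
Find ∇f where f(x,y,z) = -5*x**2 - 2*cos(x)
(-10*x + 2*sin(x), 0, 0)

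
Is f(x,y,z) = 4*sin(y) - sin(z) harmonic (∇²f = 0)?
No, ∇²f = -4*sin(y) + sin(z)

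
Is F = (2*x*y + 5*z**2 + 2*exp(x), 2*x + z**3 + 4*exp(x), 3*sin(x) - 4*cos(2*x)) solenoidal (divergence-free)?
No, ∇·F = 2*y + 2*exp(x)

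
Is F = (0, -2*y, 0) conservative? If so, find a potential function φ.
Yes, F is conservative. φ = -y**2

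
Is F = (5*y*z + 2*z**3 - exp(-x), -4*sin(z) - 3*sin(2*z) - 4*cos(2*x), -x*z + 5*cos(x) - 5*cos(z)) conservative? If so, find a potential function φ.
No, ∇×F = (4*cos(z) + 6*cos(2*z), 5*y + 6*z**2 + z + 5*sin(x), -5*z + 8*sin(2*x)) ≠ 0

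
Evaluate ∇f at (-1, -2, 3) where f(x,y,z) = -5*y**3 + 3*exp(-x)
(-3*E, -60, 0)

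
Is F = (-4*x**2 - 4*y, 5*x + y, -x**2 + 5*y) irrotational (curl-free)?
No, ∇×F = (5, 2*x, 9)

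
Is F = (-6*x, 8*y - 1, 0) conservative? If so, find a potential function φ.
Yes, F is conservative. φ = -3*x**2 + 4*y**2 - y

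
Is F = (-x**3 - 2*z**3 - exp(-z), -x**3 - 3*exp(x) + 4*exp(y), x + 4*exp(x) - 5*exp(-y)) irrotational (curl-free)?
No, ∇×F = (5*exp(-y), -6*z**2 - 4*exp(x) - 1 + exp(-z), -3*x**2 - 3*exp(x))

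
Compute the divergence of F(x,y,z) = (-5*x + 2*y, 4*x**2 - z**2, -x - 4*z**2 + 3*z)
-8*z - 2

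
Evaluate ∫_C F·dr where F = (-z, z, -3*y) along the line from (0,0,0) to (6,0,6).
-18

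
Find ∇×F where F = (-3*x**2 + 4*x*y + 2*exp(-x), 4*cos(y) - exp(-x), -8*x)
(0, 8, -4*x + exp(-x))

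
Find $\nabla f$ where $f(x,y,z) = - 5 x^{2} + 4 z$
(-10*x, 0, 4)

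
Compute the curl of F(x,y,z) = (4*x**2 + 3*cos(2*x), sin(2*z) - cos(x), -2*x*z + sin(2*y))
(2*cos(2*y) - 2*cos(2*z), 2*z, sin(x))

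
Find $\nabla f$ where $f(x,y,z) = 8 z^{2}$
(0, 0, 16*z)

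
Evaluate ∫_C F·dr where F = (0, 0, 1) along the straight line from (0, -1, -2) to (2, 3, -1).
1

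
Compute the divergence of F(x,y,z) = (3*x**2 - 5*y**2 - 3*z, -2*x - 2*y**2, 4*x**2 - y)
6*x - 4*y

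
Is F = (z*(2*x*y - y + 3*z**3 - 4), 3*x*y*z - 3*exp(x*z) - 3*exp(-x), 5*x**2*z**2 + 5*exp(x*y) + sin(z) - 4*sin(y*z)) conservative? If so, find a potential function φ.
No, ∇×F = (-3*x*y + 5*x*exp(x*y) + 3*x*exp(x*z) - 4*z*cos(y*z), 2*x*y - 10*x*z**2 - 5*y*exp(x*y) - y + 12*z**3 - 4, (z*(-2*x + 3*y - 3*exp(x*z) + 1)*exp(x) + 3)*exp(-x)) ≠ 0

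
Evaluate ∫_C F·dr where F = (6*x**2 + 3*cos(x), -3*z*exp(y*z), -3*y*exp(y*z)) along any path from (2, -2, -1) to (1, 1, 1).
-14 - 3*E - 3*sin(2) + 3*sin(1) + 3*exp(2)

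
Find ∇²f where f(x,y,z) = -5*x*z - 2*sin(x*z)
2*(x**2 + z**2)*sin(x*z)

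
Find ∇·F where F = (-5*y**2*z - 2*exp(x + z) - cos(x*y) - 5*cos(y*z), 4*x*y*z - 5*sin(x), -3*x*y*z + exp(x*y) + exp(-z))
-3*x*y + 4*x*z + y*sin(x*y) - 2*exp(x + z) - exp(-z)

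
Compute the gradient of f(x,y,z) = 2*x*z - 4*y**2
(2*z, -8*y, 2*x)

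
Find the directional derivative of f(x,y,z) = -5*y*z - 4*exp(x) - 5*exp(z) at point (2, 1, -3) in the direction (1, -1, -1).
sqrt(3)*(-4*exp(5) - 10*exp(3) + 5)*exp(-3)/3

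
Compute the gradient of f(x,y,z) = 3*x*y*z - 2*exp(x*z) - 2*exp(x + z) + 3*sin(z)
(3*y*z - 2*z*exp(x*z) - 2*exp(x + z), 3*x*z, 3*x*y - 2*x*exp(x*z) - 2*exp(x + z) + 3*cos(z))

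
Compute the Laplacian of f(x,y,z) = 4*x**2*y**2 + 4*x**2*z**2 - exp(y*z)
16*x**2 - y**2*exp(y*z) + 8*y**2 - z**2*exp(y*z) + 8*z**2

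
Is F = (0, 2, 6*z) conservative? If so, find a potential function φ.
Yes, F is conservative. φ = 2*y + 3*z**2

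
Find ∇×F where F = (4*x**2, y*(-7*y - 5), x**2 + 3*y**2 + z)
(6*y, -2*x, 0)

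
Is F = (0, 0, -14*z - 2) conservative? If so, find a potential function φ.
Yes, F is conservative. φ = z*(-7*z - 2)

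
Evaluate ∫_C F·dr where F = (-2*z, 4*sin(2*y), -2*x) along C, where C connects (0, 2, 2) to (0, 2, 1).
0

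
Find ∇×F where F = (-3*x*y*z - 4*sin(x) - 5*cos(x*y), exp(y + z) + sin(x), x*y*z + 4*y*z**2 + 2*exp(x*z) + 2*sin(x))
(x*z + 4*z**2 - exp(y + z), -3*x*y - y*z - 2*z*exp(x*z) - 2*cos(x), 3*x*z - 5*x*sin(x*y) + cos(x))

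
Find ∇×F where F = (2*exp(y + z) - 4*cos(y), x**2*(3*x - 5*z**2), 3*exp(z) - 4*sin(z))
(10*x**2*z, 2*exp(y + z), 9*x**2 - 10*x*z**2 - 2*exp(y + z) - 4*sin(y))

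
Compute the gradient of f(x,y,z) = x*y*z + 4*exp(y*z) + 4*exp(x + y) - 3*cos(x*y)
(y*z + 3*y*sin(x*y) + 4*exp(x + y), x*z + 3*x*sin(x*y) + 4*z*exp(y*z) + 4*exp(x + y), y*(x + 4*exp(y*z)))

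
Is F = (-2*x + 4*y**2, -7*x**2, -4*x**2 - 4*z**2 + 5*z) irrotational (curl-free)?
No, ∇×F = (0, 8*x, -14*x - 8*y)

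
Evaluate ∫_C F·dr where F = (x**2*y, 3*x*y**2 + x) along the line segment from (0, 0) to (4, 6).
756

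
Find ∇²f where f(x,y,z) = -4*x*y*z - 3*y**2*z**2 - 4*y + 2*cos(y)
-6*y**2 - 6*z**2 - 2*cos(y)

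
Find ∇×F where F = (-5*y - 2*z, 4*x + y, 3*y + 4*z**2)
(3, -2, 9)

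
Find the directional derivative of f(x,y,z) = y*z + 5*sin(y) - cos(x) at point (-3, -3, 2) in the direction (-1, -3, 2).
sqrt(14)*(-12 + sin(3) - 15*cos(3))/14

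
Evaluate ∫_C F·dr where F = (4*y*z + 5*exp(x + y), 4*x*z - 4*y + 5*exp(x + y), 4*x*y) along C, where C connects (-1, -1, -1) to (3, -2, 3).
-74 - 5*exp(-2) + 5*E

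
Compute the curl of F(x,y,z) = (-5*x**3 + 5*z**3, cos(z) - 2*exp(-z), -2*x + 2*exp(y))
(2*exp(y) + sin(z) - 2*exp(-z), 15*z**2 + 2, 0)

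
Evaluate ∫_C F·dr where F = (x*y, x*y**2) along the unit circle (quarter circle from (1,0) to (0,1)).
-1/3 + pi/16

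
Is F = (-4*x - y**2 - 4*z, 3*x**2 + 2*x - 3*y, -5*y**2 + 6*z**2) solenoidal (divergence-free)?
No, ∇·F = 12*z - 7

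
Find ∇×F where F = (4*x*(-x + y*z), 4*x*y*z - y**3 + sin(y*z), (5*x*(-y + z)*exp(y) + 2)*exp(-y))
(-4*x*y - 5*x - y*cos(y*z) - 2*exp(-y), 4*x*y + 5*y - 5*z, 4*z*(-x + y))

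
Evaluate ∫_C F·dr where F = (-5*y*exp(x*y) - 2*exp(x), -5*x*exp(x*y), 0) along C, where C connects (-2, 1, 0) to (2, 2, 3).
(-5*exp(6) - 2*exp(4) + 7)*exp(-2)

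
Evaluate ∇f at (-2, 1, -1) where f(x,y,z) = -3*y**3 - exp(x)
(-exp(-2), -9, 0)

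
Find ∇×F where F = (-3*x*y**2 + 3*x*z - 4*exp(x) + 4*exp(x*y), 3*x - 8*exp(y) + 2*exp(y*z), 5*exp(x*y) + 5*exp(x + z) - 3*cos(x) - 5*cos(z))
(5*x*exp(x*y) - 2*y*exp(y*z), 3*x - 5*y*exp(x*y) - 5*exp(x + z) - 3*sin(x), 6*x*y - 4*x*exp(x*y) + 3)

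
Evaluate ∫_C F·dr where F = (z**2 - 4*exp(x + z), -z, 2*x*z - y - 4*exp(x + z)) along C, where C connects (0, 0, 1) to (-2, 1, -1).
-1 - 4*exp(-3) + 4*E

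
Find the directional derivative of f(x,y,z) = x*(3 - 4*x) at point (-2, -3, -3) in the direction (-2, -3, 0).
-38*sqrt(13)/13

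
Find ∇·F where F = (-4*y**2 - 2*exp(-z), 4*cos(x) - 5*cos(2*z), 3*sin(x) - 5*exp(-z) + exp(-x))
5*exp(-z)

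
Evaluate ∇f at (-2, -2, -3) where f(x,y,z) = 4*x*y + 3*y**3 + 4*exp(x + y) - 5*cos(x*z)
(-8 + 4*exp(-4) - 15*sin(6), 4*exp(-4) + 28, -10*sin(6))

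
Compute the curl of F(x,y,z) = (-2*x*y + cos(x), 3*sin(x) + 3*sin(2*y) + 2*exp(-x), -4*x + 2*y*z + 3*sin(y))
(2*z + 3*cos(y), 4, 2*x + 3*cos(x) - 2*exp(-x))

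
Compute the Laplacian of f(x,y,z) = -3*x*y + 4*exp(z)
4*exp(z)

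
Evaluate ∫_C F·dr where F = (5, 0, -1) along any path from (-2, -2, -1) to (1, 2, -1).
15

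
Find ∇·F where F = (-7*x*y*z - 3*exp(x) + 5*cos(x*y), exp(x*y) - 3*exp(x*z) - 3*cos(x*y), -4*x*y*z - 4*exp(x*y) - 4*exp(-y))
-4*x*y + x*exp(x*y) + 3*x*sin(x*y) - 7*y*z - 5*y*sin(x*y) - 3*exp(x)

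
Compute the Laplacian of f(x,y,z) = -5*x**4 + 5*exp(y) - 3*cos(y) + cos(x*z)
-x**2*cos(x*z) - 60*x**2 - z**2*cos(x*z) + 5*exp(y) + 3*cos(y)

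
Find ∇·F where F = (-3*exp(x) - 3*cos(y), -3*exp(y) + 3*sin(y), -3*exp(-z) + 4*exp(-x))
3*((-exp(x) - exp(y) + cos(y))*exp(z) + 1)*exp(-z)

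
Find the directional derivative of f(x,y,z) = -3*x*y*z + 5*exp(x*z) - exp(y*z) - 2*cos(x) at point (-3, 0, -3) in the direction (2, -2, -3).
sqrt(17)*(-4*sin(3) + 48 + 15*exp(9))/17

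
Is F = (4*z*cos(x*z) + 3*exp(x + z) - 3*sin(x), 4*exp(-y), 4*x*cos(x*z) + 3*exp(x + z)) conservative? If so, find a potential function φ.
Yes, F is conservative. φ = 3*exp(x + z) + 4*sin(x*z) + 3*cos(x) - 4*exp(-y)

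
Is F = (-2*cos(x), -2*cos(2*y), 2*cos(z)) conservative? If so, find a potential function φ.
Yes, F is conservative. φ = -2*sin(x) - sin(2*y) + 2*sin(z)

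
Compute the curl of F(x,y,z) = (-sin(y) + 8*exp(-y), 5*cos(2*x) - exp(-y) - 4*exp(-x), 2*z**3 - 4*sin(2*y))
(-8*cos(2*y), 0, -10*sin(2*x) + cos(y) + 8*exp(-y) + 4*exp(-x))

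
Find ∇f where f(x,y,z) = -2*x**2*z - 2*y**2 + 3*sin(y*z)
(-4*x*z, -4*y + 3*z*cos(y*z), -2*x**2 + 3*y*cos(y*z))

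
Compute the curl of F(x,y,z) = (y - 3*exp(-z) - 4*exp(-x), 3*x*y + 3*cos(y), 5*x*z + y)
(1, -5*z + 3*exp(-z), 3*y - 1)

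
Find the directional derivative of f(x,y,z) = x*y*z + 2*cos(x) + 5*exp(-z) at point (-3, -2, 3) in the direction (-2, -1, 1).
sqrt(6)*(-4*exp(3)*sin(3) - 5 + 27*exp(3))*exp(-3)/6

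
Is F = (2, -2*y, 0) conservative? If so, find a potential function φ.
Yes, F is conservative. φ = 2*x - y**2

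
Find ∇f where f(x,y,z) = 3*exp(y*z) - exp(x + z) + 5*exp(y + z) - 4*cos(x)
(-exp(x + z) + 4*sin(x), 3*z*exp(y*z) + 5*exp(y + z), 3*y*exp(y*z) - exp(x + z) + 5*exp(y + z))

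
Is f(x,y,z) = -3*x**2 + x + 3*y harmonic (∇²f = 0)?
No, ∇²f = -6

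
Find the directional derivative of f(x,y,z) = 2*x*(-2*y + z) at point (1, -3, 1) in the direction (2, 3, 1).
9*sqrt(14)/7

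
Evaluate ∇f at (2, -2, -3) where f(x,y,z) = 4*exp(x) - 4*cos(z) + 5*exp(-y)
(4*exp(2), -5*exp(2), -4*sin(3))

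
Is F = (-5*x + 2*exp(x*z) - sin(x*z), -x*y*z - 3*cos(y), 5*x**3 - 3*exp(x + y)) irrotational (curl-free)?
No, ∇×F = (x*y - 3*exp(x + y), -15*x**2 + 2*x*exp(x*z) - x*cos(x*z) + 3*exp(x + y), -y*z)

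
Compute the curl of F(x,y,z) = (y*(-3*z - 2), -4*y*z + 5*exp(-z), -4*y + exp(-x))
(4*y - 4 + 5*exp(-z), -3*y + exp(-x), 3*z + 2)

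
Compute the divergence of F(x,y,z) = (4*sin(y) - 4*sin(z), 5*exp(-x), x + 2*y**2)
0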